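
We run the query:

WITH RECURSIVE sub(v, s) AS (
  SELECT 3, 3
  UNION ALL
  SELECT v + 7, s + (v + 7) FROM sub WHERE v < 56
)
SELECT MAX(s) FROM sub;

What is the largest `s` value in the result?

Base: v=3, s=3.
Iteration 1: 3 < 56 holds -> v = 3 + 7 = 10, s = 3 + 10 = 13.
Iteration 2: 10 < 56 holds -> v = 10 + 7 = 17, s = 13 + 17 = 30.
Iteration 3: 17 < 56 holds -> v = 17 + 7 = 24, s = 30 + 24 = 54.
Iteration 4: 24 < 56 holds -> v = 24 + 7 = 31, s = 54 + 31 = 85.
Iteration 5: 31 < 56 holds -> v = 31 + 7 = 38, s = 85 + 38 = 123.
Iteration 6: 38 < 56 holds -> v = 38 + 7 = 45, s = 123 + 45 = 168.
Iteration 7: 45 < 56 holds -> v = 45 + 7 = 52, s = 168 + 52 = 220.
Iteration 8: 52 < 56 holds -> v = 52 + 7 = 59, s = 220 + 59 = 279.
Iteration 9: 59 < 56 fails; recursion stops.
s values: 3, 13, 30, 54, 85, 123, 168, 220, 279; the maximum is 279.

279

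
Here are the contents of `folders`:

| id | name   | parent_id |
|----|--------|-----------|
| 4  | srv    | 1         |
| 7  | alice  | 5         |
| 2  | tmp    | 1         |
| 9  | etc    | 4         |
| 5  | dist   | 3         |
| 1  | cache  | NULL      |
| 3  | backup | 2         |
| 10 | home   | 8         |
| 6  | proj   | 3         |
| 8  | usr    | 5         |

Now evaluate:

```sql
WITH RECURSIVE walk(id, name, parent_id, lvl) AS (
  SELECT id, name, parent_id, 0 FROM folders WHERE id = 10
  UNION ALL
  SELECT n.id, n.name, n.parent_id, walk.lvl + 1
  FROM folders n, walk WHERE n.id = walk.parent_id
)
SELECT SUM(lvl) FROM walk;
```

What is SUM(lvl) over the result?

15

Base: id=10 (home), parent_id=8, lvl 0.
Iteration 1: join on id=8 -> usr (id 8, parent_id=5, lvl 1).
Iteration 2: join on id=5 -> dist (id 5, parent_id=3, lvl 2).
Iteration 3: join on id=3 -> backup (id 3, parent_id=2, lvl 3).
Iteration 4: join on id=2 -> tmp (id 2, parent_id=1, lvl 4).
Iteration 5: join on id=1 -> cache (id 1, parent_id=NULL, lvl 5).
Iteration 6: parent_id is NULL; no match; recursion stops.
SUM(lvl) = 0 + 1 + 2 + 3 + 4 + 5 = 15.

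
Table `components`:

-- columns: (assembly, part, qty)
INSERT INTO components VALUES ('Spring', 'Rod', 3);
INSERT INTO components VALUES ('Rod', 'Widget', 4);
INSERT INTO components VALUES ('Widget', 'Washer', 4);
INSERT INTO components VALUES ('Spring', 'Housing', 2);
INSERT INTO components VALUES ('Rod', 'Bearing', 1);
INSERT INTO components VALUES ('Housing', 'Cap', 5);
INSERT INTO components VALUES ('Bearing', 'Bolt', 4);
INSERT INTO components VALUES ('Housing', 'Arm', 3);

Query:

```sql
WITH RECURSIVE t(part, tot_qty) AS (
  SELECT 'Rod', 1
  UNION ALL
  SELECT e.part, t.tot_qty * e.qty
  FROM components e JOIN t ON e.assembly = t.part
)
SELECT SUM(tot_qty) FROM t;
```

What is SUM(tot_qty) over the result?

Base: (Rod, tot_qty=1).
Iteration 1: components of {Rod} -> Bearing = 1*1 = 1, Widget = 1*4 = 4.
Iteration 2: components of {Bearing,Widget} -> Bolt = 1*4 = 4, Washer = 4*4 = 16.
Iteration 3: no further components; recursion stops.
SUM(tot_qty) = 1 + 4 + 1 + 16 + 4 = 26.

26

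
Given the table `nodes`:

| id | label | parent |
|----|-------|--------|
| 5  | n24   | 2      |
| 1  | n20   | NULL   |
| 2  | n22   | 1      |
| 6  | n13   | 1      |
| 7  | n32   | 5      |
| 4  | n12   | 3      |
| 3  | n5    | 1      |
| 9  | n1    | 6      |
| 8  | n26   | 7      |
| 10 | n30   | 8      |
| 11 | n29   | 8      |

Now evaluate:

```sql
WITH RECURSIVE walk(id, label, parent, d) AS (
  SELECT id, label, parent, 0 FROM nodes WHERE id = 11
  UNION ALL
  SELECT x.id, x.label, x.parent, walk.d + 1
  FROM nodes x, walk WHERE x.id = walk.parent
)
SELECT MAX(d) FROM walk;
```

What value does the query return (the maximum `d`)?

Base: id=11 (n29), parent=8, d 0.
Iteration 1: join on id=8 -> n26 (id 8, parent=7, d 1).
Iteration 2: join on id=7 -> n32 (id 7, parent=5, d 2).
Iteration 3: join on id=5 -> n24 (id 5, parent=2, d 3).
Iteration 4: join on id=2 -> n22 (id 2, parent=1, d 4).
Iteration 5: join on id=1 -> n20 (id 1, parent=NULL, d 5).
Iteration 6: parent is NULL; no match; recursion stops.
d values: 0, 1, 2, 3, 4, 5; the maximum is 5.

5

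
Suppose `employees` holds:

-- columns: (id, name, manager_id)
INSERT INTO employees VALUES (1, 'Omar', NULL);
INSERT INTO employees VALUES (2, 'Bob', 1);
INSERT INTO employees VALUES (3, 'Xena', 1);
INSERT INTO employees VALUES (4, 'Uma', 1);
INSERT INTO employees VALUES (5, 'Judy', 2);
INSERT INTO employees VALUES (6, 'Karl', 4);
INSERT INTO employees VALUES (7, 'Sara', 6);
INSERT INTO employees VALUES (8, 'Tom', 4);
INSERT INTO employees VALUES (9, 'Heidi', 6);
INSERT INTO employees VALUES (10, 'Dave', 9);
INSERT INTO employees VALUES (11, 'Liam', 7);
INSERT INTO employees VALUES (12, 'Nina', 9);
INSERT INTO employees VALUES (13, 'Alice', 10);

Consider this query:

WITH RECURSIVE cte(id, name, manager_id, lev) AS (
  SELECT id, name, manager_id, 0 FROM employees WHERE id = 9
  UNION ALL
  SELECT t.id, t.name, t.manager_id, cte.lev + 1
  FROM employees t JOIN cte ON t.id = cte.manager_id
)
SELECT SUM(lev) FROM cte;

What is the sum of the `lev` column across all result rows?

Base: id=9 (Heidi), manager_id=6, lev 0.
Iteration 1: join on id=6 -> Karl (id 6, manager_id=4, lev 1).
Iteration 2: join on id=4 -> Uma (id 4, manager_id=1, lev 2).
Iteration 3: join on id=1 -> Omar (id 1, manager_id=NULL, lev 3).
Iteration 4: manager_id is NULL; no match; recursion stops.
SUM(lev) = 0 + 1 + 2 + 3 = 6.

6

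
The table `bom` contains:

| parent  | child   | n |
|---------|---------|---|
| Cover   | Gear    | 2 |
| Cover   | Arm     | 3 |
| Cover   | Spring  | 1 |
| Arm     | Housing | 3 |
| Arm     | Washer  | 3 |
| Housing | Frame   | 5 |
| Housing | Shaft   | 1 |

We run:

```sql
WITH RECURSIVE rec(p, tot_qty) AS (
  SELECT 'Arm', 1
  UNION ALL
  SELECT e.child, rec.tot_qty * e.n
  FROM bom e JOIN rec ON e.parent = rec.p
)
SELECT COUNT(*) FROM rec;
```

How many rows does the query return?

5

Base: (Arm, tot_qty=1).
Iteration 1: components of {Arm} -> Housing = 1*3 = 3, Washer = 1*3 = 3.
Iteration 2: components of {Housing,Washer} -> Frame = 3*5 = 15, Shaft = 3*1 = 3.
Iteration 3: no further components; recursion stops.
Total rows emitted: 5.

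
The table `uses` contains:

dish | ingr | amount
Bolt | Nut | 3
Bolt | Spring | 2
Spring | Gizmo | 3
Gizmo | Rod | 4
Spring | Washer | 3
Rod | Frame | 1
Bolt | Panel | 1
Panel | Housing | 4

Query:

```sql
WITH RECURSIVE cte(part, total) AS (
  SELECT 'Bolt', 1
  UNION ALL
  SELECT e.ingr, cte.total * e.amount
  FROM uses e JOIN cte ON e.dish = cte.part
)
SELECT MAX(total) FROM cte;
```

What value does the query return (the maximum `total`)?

Base: (Bolt, total=1).
Iteration 1: components of {Bolt} -> Nut = 1*3 = 3, Panel = 1*1 = 1, Spring = 1*2 = 2.
Iteration 2: components of {Nut,Panel,Spring} -> Gizmo = 2*3 = 6, Housing = 1*4 = 4, Washer = 2*3 = 6.
Iteration 3: components of {Gizmo,Housing,Washer} -> Rod = 6*4 = 24.
Iteration 4: components of {Rod} -> Frame = 24*1 = 24.
Iteration 5: no further components; recursion stops.
total values: 1, 3, 2, 1, 6, 6, 4, 24, 24; the maximum is 24.

24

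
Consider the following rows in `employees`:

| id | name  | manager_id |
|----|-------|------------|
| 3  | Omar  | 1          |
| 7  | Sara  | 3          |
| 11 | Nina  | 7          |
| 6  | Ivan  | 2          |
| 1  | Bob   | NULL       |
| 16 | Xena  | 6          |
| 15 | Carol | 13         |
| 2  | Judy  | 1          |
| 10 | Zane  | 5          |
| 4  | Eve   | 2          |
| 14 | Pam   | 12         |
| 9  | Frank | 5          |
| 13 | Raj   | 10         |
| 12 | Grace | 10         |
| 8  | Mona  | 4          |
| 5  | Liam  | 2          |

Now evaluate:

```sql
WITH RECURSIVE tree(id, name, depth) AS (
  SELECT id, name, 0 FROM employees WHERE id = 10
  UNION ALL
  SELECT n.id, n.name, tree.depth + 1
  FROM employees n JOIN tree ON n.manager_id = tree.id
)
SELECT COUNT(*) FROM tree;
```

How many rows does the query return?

Base: id=10 (Zane) at depth 0.
Iteration 1: rows with manager_id in {10} -> Grace (id 12, depth 1), Raj (id 13, depth 1).
Iteration 2: rows with manager_id in {12,13} -> Pam (id 14, depth 2), Carol (id 15, depth 2).
Iteration 3: no rows with manager_id in {14,15}; recursion stops.
Total rows emitted: 5.

5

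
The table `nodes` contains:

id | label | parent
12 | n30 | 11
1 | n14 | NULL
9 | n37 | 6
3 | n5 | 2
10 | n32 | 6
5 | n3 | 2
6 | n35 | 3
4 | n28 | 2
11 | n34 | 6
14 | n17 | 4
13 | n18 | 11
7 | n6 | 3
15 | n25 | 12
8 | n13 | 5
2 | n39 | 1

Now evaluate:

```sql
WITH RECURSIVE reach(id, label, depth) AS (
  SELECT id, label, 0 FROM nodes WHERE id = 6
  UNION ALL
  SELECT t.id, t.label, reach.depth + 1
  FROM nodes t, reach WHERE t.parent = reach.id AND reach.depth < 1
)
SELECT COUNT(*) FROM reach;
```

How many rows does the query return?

4

Base: id=6 (n35) at depth 0.
Iteration 1: rows with parent in {6} -> n37 (id 9, depth 1), n32 (id 10, depth 1), n34 (id 11, depth 1).
Iteration 2: depth < 1 fails for all current rows; recursion stops.
Total rows emitted: 4.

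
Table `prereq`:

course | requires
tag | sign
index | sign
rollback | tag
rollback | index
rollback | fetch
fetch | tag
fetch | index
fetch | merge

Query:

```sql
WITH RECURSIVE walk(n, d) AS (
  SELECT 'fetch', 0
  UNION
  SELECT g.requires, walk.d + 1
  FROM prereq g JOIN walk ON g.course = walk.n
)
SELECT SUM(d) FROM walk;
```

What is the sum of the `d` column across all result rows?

Base: (fetch, d=0).
Iteration 1: edges from {fetch} -> (index, d=1), (merge, d=1), (tag, d=1).
Iteration 2: edges from {index,merge,tag} -> (sign, d=2). [UNION drops 1 duplicate row(s)]
Iteration 3: no outgoing edges from {sign}; recursion stops.
SUM(d) = 0 + 1 + 1 + 1 + 2 = 5.

5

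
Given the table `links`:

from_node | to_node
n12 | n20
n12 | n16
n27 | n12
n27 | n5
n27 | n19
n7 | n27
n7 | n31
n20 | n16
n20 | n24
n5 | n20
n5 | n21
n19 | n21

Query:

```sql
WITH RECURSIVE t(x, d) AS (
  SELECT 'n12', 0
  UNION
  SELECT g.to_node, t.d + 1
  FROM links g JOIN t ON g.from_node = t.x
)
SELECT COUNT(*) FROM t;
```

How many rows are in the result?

5

Base: (n12, d=0).
Iteration 1: edges from {n12} -> (n16, d=1), (n20, d=1).
Iteration 2: edges from {n16,n20} -> (n16, d=2), (n24, d=2).
Iteration 3: no outgoing edges from {n16,n24}; recursion stops.
Total rows emitted: 5.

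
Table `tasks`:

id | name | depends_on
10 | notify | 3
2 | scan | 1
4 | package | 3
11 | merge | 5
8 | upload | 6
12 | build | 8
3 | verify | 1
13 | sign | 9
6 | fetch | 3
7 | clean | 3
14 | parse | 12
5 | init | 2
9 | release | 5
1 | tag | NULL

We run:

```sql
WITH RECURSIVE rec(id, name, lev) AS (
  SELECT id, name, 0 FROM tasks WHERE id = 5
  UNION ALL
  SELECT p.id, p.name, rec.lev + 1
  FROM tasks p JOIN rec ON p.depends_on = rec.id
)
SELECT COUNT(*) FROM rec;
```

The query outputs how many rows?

4

Base: id=5 (init) at lev 0.
Iteration 1: rows with depends_on in {5} -> release (id 9, lev 1), merge (id 11, lev 1).
Iteration 2: rows with depends_on in {9,11} -> sign (id 13, lev 2).
Iteration 3: no rows with depends_on in {13}; recursion stops.
Total rows emitted: 4.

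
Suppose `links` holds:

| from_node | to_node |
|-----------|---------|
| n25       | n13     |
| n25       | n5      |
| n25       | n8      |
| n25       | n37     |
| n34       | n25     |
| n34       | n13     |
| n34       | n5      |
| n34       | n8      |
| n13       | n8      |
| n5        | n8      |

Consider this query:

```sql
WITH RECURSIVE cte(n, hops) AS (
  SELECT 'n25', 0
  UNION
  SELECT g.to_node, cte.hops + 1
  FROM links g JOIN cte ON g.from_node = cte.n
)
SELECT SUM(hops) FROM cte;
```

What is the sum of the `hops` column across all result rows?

6

Base: (n25, hops=0).
Iteration 1: edges from {n25} -> (n13, hops=1), (n37, hops=1), (n5, hops=1), (n8, hops=1).
Iteration 2: edges from {n13,n37,n5,n8} -> (n8, hops=2). [UNION drops 1 duplicate row(s)]
Iteration 3: no outgoing edges from {n8}; recursion stops.
SUM(hops) = 0 + 1 + 1 + 1 + 1 + 2 = 6.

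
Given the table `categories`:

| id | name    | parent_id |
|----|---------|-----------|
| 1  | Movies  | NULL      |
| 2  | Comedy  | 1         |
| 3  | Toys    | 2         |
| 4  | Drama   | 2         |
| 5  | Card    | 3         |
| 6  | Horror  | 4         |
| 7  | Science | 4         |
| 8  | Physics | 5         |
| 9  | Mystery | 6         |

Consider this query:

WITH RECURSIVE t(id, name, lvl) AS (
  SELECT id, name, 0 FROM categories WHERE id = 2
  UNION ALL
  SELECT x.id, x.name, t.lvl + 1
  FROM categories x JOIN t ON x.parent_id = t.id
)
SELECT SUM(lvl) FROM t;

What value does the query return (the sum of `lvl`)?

Base: id=2 (Comedy) at lvl 0.
Iteration 1: rows with parent_id in {2} -> Toys (id 3, lvl 1), Drama (id 4, lvl 1).
Iteration 2: rows with parent_id in {3,4} -> Card (id 5, lvl 2), Horror (id 6, lvl 2), Science (id 7, lvl 2).
Iteration 3: rows with parent_id in {5,6,7} -> Physics (id 8, lvl 3), Mystery (id 9, lvl 3).
Iteration 4: no rows with parent_id in {8,9}; recursion stops.
SUM(lvl) = 0 + 1 + 1 + 2 + 2 + 2 + 3 + 3 = 14.

14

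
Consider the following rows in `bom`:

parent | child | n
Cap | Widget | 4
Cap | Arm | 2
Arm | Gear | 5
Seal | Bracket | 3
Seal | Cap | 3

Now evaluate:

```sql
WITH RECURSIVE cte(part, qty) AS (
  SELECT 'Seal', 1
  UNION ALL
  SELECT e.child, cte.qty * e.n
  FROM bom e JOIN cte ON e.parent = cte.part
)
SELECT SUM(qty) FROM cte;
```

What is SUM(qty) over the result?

Base: (Seal, qty=1).
Iteration 1: components of {Seal} -> Bracket = 1*3 = 3, Cap = 1*3 = 3.
Iteration 2: components of {Bracket,Cap} -> Arm = 3*2 = 6, Widget = 3*4 = 12.
Iteration 3: components of {Arm,Widget} -> Gear = 6*5 = 30.
Iteration 4: no further components; recursion stops.
SUM(qty) = 1 + 3 + 3 + 6 + 12 + 30 = 55.

55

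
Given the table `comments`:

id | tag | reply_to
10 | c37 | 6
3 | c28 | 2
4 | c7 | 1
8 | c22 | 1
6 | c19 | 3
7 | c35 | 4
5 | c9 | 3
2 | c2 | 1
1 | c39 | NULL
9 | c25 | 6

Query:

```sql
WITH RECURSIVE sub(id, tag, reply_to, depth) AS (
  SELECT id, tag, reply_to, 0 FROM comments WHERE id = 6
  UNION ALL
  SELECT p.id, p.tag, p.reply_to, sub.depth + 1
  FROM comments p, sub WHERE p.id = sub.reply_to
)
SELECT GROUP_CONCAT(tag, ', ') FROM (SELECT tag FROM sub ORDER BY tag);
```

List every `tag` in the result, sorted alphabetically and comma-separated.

c19, c2, c28, c39

Base: id=6 (c19), reply_to=3, depth 0.
Iteration 1: join on id=3 -> c28 (id 3, reply_to=2, depth 1).
Iteration 2: join on id=2 -> c2 (id 2, reply_to=1, depth 2).
Iteration 3: join on id=1 -> c39 (id 1, reply_to=NULL, depth 3).
Iteration 4: reply_to is NULL; no match; recursion stops.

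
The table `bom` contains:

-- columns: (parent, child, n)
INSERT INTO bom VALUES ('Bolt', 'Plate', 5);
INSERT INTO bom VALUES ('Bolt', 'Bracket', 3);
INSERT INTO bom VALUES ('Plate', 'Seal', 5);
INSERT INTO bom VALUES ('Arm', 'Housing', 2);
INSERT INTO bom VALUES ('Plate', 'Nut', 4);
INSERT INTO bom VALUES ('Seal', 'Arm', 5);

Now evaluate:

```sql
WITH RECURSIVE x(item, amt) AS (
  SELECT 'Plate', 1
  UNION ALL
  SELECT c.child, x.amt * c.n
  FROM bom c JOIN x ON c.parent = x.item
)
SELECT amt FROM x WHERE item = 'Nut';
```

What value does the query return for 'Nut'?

Base: (Plate, amt=1).
Iteration 1: components of {Plate} -> Nut = 1*4 = 4, Seal = 1*5 = 5.
Iteration 2: components of {Nut,Seal} -> Arm = 5*5 = 25.
Iteration 3: components of {Arm} -> Housing = 25*2 = 50.
Iteration 4: no further components; recursion stops.

4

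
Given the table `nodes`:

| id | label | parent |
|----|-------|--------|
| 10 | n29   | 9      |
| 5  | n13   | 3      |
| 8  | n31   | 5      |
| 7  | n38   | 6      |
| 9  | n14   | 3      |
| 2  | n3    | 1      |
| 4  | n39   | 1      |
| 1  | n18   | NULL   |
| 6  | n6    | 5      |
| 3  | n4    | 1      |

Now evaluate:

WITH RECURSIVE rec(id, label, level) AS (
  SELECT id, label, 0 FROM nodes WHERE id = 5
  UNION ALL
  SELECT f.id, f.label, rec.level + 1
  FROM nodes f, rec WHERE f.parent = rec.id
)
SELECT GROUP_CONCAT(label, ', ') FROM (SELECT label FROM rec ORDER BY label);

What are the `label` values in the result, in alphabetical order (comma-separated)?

Base: id=5 (n13) at level 0.
Iteration 1: rows with parent in {5} -> n6 (id 6, level 1), n31 (id 8, level 1).
Iteration 2: rows with parent in {6,8} -> n38 (id 7, level 2).
Iteration 3: no rows with parent in {7}; recursion stops.

n13, n31, n38, n6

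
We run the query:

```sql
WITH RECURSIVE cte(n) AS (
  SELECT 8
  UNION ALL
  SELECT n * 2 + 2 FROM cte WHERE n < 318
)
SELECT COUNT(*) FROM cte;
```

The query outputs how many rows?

6

Base: n=8.
Iteration 1: 8 < 318 holds -> n = 8 * 2 + 2 = 18.
Iteration 2: 18 < 318 holds -> n = 18 * 2 + 2 = 38.
Iteration 3: 38 < 318 holds -> n = 38 * 2 + 2 = 78.
Iteration 4: 78 < 318 holds -> n = 78 * 2 + 2 = 158.
Iteration 5: 158 < 318 holds -> n = 158 * 2 + 2 = 318.
Iteration 6: 318 < 318 fails; recursion stops.
Total rows emitted: 6.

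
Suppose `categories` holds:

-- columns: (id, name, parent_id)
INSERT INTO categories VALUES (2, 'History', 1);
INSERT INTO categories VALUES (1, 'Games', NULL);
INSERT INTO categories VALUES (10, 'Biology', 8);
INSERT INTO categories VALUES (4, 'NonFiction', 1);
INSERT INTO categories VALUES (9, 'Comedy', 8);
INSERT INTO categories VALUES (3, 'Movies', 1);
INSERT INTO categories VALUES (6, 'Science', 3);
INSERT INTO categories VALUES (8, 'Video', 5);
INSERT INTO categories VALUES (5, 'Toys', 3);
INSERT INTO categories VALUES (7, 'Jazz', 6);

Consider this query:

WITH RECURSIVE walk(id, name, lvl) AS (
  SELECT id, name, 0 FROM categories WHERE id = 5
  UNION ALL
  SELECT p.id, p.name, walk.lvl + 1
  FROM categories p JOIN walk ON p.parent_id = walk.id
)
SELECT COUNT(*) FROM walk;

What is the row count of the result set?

4

Base: id=5 (Toys) at lvl 0.
Iteration 1: rows with parent_id in {5} -> Video (id 8, lvl 1).
Iteration 2: rows with parent_id in {8} -> Comedy (id 9, lvl 2), Biology (id 10, lvl 2).
Iteration 3: no rows with parent_id in {9,10}; recursion stops.
Total rows emitted: 4.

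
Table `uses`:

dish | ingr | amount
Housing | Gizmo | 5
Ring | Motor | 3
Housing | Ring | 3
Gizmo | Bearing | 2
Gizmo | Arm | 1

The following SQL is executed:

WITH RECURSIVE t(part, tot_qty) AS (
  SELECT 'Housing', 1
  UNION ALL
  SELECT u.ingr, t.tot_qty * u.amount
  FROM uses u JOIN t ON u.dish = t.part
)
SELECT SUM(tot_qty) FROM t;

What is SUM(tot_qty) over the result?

Base: (Housing, tot_qty=1).
Iteration 1: components of {Housing} -> Gizmo = 1*5 = 5, Ring = 1*3 = 3.
Iteration 2: components of {Gizmo,Ring} -> Arm = 5*1 = 5, Bearing = 5*2 = 10, Motor = 3*3 = 9.
Iteration 3: no further components; recursion stops.
SUM(tot_qty) = 1 + 5 + 3 + 5 + 10 + 9 = 33.

33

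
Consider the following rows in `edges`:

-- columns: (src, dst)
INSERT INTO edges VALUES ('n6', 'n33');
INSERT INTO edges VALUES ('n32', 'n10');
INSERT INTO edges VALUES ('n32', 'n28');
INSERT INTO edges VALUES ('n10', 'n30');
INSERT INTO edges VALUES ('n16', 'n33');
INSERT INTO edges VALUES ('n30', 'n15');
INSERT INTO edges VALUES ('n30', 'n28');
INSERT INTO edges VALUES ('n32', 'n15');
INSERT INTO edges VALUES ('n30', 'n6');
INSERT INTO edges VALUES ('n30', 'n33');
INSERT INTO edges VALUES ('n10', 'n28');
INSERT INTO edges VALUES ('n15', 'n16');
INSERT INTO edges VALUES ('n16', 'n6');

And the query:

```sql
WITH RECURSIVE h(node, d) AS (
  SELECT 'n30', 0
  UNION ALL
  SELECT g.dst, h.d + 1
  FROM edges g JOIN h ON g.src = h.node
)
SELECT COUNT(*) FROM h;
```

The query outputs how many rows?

10

Base: (n30, d=0).
Iteration 1: edges from {n30} -> (n15, d=1), (n28, d=1), (n33, d=1), (n6, d=1).
Iteration 2: edges from {n15,n28,n33,n6} -> (n16, d=2), (n33, d=2).
Iteration 3: edges from {n16,n33} -> (n33, d=3), (n6, d=3).
Iteration 4: edges from {n33,n6} -> (n33, d=4).
Iteration 5: no outgoing edges from {n33}; recursion stops.
Total rows emitted: 10.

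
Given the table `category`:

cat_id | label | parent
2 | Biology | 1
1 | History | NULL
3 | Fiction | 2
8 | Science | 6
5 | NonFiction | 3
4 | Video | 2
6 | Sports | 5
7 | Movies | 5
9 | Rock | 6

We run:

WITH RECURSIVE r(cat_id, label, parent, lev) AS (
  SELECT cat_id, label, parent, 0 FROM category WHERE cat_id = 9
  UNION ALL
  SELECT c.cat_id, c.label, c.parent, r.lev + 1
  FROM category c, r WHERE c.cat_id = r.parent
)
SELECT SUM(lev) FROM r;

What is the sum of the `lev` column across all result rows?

Base: cat_id=9 (Rock), parent=6, lev 0.
Iteration 1: join on cat_id=6 -> Sports (id 6, parent=5, lev 1).
Iteration 2: join on cat_id=5 -> NonFiction (id 5, parent=3, lev 2).
Iteration 3: join on cat_id=3 -> Fiction (id 3, parent=2, lev 3).
Iteration 4: join on cat_id=2 -> Biology (id 2, parent=1, lev 4).
Iteration 5: join on cat_id=1 -> History (id 1, parent=NULL, lev 5).
Iteration 6: parent is NULL; no match; recursion stops.
SUM(lev) = 0 + 1 + 2 + 3 + 4 + 5 = 15.

15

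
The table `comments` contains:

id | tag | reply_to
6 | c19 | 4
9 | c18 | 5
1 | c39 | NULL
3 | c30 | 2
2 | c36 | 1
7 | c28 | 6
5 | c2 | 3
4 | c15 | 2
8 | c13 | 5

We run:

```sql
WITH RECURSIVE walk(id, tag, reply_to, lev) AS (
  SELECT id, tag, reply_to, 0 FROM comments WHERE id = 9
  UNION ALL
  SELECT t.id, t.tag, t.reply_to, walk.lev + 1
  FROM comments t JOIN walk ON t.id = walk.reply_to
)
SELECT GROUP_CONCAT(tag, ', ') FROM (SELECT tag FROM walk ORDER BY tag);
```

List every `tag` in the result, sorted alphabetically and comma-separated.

c18, c2, c30, c36, c39

Base: id=9 (c18), reply_to=5, lev 0.
Iteration 1: join on id=5 -> c2 (id 5, reply_to=3, lev 1).
Iteration 2: join on id=3 -> c30 (id 3, reply_to=2, lev 2).
Iteration 3: join on id=2 -> c36 (id 2, reply_to=1, lev 3).
Iteration 4: join on id=1 -> c39 (id 1, reply_to=NULL, lev 4).
Iteration 5: reply_to is NULL; no match; recursion stops.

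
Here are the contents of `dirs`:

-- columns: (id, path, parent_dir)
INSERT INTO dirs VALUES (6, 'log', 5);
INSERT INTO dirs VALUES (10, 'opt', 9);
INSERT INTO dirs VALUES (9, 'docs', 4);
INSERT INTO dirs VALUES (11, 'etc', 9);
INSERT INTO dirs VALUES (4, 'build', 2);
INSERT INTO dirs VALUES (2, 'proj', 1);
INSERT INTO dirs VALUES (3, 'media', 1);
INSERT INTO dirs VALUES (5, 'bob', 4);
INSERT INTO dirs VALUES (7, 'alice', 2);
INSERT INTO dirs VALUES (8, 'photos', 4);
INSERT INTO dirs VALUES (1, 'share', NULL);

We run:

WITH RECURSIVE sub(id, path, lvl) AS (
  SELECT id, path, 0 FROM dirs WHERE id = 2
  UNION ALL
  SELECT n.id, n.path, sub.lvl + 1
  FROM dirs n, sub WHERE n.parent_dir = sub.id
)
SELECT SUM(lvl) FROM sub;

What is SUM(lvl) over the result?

17

Base: id=2 (proj) at lvl 0.
Iteration 1: rows with parent_dir in {2} -> build (id 4, lvl 1), alice (id 7, lvl 1).
Iteration 2: rows with parent_dir in {4,7} -> bob (id 5, lvl 2), photos (id 8, lvl 2), docs (id 9, lvl 2).
Iteration 3: rows with parent_dir in {5,8,9} -> log (id 6, lvl 3), opt (id 10, lvl 3), etc (id 11, lvl 3).
Iteration 4: no rows with parent_dir in {6,10,11}; recursion stops.
SUM(lvl) = 0 + 1 + 1 + 2 + 2 + 2 + 3 + 3 + 3 = 17.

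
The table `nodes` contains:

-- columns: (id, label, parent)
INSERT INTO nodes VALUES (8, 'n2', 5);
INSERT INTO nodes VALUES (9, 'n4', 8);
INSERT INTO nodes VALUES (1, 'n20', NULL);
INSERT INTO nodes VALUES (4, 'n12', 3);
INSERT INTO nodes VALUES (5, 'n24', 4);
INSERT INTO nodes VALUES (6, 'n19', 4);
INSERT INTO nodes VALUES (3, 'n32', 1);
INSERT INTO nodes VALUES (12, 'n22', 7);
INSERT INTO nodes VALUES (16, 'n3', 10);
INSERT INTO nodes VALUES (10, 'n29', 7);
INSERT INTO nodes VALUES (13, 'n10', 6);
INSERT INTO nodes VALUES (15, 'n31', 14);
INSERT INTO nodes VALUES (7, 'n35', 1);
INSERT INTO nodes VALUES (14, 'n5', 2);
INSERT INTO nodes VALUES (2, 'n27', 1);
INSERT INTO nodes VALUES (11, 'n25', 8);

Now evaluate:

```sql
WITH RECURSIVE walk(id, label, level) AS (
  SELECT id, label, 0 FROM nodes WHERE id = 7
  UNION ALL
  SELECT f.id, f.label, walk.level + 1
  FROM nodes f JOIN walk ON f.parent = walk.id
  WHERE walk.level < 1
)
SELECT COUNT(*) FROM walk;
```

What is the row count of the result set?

Base: id=7 (n35) at level 0.
Iteration 1: rows with parent in {7} -> n29 (id 10, level 1), n22 (id 12, level 1).
Iteration 2: level < 1 fails for all current rows; recursion stops.
Total rows emitted: 3.

3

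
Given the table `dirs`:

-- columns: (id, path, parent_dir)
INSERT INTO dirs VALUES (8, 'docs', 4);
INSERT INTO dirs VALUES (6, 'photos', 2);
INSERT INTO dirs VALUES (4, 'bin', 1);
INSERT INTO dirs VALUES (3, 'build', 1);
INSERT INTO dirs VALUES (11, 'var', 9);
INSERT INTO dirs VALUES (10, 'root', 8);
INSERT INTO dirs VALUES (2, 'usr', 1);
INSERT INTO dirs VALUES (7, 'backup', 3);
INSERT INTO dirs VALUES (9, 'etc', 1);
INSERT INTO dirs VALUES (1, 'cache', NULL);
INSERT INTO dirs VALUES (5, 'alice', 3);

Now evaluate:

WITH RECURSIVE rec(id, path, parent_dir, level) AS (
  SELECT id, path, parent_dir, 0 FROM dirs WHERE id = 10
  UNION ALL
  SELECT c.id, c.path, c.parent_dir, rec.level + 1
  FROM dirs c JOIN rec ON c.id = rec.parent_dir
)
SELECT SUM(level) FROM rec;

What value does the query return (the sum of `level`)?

6

Base: id=10 (root), parent_dir=8, level 0.
Iteration 1: join on id=8 -> docs (id 8, parent_dir=4, level 1).
Iteration 2: join on id=4 -> bin (id 4, parent_dir=1, level 2).
Iteration 3: join on id=1 -> cache (id 1, parent_dir=NULL, level 3).
Iteration 4: parent_dir is NULL; no match; recursion stops.
SUM(level) = 0 + 1 + 2 + 3 = 6.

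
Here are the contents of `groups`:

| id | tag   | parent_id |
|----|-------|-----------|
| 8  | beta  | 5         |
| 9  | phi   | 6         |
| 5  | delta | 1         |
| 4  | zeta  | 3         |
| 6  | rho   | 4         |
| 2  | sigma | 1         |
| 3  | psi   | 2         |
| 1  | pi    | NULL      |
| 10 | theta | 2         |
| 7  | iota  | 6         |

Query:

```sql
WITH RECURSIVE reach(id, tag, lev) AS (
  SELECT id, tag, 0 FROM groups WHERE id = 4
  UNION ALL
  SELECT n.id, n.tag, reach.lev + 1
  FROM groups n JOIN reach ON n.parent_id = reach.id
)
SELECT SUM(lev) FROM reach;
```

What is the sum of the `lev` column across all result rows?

Base: id=4 (zeta) at lev 0.
Iteration 1: rows with parent_id in {4} -> rho (id 6, lev 1).
Iteration 2: rows with parent_id in {6} -> iota (id 7, lev 2), phi (id 9, lev 2).
Iteration 3: no rows with parent_id in {7,9}; recursion stops.
SUM(lev) = 0 + 1 + 2 + 2 = 5.

5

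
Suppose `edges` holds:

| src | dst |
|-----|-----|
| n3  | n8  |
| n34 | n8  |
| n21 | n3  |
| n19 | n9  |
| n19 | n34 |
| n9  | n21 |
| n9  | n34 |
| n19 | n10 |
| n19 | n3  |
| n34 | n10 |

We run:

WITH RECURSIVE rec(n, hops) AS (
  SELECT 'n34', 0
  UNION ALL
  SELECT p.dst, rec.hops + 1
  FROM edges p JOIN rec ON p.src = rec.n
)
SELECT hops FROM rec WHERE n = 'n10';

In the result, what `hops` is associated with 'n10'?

Base: (n34, hops=0).
Iteration 1: edges from {n34} -> (n10, hops=1), (n8, hops=1).
Iteration 2: no outgoing edges from {n10,n8}; recursion stops.

1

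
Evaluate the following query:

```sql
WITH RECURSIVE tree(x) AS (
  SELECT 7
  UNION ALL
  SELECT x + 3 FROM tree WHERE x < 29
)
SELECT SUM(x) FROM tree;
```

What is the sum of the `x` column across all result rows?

Base: x=7.
Iteration 1: 7 < 29 holds -> x = 7 + 3 = 10.
Iteration 2: 10 < 29 holds -> x = 10 + 3 = 13.
Iteration 3: 13 < 29 holds -> x = 13 + 3 = 16.
Iteration 4: 16 < 29 holds -> x = 16 + 3 = 19.
Iteration 5: 19 < 29 holds -> x = 19 + 3 = 22.
Iteration 6: 22 < 29 holds -> x = 22 + 3 = 25.
Iteration 7: 25 < 29 holds -> x = 25 + 3 = 28.
Iteration 8: 28 < 29 holds -> x = 28 + 3 = 31.
Iteration 9: 31 < 29 fails; recursion stops.
SUM(x) = 7 + 10 + 13 + 16 + 19 + 22 + 25 + 28 + 31 = 171.

171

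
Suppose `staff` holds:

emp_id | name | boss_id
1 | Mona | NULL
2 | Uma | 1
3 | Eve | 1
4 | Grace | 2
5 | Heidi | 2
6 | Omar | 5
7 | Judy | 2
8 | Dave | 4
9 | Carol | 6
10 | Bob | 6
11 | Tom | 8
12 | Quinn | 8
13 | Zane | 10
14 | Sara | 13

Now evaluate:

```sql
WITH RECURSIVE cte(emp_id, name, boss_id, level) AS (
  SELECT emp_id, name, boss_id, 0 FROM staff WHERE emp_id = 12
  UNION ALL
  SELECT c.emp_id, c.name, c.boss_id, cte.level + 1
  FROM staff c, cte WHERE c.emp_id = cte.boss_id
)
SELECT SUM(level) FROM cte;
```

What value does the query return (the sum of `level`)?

Base: emp_id=12 (Quinn), boss_id=8, level 0.
Iteration 1: join on emp_id=8 -> Dave (id 8, boss_id=4, level 1).
Iteration 2: join on emp_id=4 -> Grace (id 4, boss_id=2, level 2).
Iteration 3: join on emp_id=2 -> Uma (id 2, boss_id=1, level 3).
Iteration 4: join on emp_id=1 -> Mona (id 1, boss_id=NULL, level 4).
Iteration 5: boss_id is NULL; no match; recursion stops.
SUM(level) = 0 + 1 + 2 + 3 + 4 = 10.

10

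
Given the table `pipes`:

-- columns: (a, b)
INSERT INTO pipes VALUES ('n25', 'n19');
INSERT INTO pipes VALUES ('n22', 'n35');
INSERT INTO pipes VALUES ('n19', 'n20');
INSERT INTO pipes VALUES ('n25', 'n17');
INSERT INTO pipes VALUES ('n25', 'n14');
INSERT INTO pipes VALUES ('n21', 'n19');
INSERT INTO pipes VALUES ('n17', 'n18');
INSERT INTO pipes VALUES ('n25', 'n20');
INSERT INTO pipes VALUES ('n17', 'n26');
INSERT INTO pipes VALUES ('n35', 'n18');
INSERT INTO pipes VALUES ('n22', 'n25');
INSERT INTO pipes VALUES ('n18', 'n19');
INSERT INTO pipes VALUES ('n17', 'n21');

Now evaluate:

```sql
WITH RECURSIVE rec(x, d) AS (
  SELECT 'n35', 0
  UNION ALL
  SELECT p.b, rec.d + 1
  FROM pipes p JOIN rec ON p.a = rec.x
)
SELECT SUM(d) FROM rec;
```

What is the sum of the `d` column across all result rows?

6

Base: (n35, d=0).
Iteration 1: edges from {n35} -> (n18, d=1).
Iteration 2: edges from {n18} -> (n19, d=2).
Iteration 3: edges from {n19} -> (n20, d=3).
Iteration 4: no outgoing edges from {n20}; recursion stops.
SUM(d) = 0 + 1 + 2 + 3 = 6.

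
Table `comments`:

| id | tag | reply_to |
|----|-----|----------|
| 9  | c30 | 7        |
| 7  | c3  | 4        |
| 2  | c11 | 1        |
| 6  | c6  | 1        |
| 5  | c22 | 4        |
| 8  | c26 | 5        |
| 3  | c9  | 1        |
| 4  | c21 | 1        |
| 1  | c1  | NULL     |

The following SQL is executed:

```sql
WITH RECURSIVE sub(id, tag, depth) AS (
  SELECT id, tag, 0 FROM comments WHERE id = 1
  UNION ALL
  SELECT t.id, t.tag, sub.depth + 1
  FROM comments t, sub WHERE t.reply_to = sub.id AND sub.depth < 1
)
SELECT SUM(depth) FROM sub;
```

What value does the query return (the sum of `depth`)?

4

Base: id=1 (c1) at depth 0.
Iteration 1: rows with reply_to in {1} -> c11 (id 2, depth 1), c9 (id 3, depth 1), c21 (id 4, depth 1), c6 (id 6, depth 1).
Iteration 2: depth < 1 fails for all current rows; recursion stops.
SUM(depth) = 0 + 1 + 1 + 1 + 1 = 4.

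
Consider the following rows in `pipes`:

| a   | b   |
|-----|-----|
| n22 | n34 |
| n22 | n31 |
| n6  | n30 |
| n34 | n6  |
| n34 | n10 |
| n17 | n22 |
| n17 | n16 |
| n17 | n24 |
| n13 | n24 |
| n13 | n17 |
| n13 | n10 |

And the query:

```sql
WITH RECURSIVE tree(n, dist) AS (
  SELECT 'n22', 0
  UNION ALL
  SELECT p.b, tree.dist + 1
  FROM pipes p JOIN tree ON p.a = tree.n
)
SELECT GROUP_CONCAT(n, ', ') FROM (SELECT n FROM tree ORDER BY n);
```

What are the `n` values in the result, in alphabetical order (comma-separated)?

Base: (n22, dist=0).
Iteration 1: edges from {n22} -> (n31, dist=1), (n34, dist=1).
Iteration 2: edges from {n31,n34} -> (n10, dist=2), (n6, dist=2).
Iteration 3: edges from {n10,n6} -> (n30, dist=3).
Iteration 4: no outgoing edges from {n30}; recursion stops.

n10, n22, n30, n31, n34, n6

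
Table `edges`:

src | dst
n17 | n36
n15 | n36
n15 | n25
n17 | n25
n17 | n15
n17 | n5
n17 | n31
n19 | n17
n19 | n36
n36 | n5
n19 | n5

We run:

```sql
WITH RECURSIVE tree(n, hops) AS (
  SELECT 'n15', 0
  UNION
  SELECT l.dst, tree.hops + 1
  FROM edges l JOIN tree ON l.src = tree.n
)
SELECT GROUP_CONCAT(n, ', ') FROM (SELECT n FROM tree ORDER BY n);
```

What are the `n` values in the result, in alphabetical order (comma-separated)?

n15, n25, n36, n5

Base: (n15, hops=0).
Iteration 1: edges from {n15} -> (n25, hops=1), (n36, hops=1).
Iteration 2: edges from {n25,n36} -> (n5, hops=2).
Iteration 3: no outgoing edges from {n5}; recursion stops.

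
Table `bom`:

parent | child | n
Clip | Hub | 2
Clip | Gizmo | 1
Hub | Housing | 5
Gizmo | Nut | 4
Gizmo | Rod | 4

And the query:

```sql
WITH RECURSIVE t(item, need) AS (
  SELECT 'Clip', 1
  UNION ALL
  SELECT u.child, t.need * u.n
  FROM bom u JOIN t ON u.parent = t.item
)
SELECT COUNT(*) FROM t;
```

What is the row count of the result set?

6

Base: (Clip, need=1).
Iteration 1: components of {Clip} -> Gizmo = 1*1 = 1, Hub = 1*2 = 2.
Iteration 2: components of {Gizmo,Hub} -> Housing = 2*5 = 10, Nut = 1*4 = 4, Rod = 1*4 = 4.
Iteration 3: no further components; recursion stops.
Total rows emitted: 6.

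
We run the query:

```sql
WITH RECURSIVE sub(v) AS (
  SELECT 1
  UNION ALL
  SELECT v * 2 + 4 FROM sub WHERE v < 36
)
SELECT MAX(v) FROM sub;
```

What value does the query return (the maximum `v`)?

36

Base: v=1.
Iteration 1: 1 < 36 holds -> v = 1 * 2 + 4 = 6.
Iteration 2: 6 < 36 holds -> v = 6 * 2 + 4 = 16.
Iteration 3: 16 < 36 holds -> v = 16 * 2 + 4 = 36.
Iteration 4: 36 < 36 fails; recursion stops.
v values: 1, 6, 16, 36; the maximum is 36.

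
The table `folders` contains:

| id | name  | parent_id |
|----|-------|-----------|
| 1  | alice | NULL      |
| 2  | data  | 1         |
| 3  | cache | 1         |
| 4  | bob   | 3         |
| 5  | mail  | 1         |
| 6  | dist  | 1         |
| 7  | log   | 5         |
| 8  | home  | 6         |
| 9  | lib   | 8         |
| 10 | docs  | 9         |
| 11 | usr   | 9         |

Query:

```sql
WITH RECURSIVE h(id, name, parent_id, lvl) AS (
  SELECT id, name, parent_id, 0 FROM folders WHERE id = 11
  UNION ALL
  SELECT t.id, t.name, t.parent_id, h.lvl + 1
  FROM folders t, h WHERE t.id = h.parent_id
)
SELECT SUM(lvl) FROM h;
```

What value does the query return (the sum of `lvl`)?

10

Base: id=11 (usr), parent_id=9, lvl 0.
Iteration 1: join on id=9 -> lib (id 9, parent_id=8, lvl 1).
Iteration 2: join on id=8 -> home (id 8, parent_id=6, lvl 2).
Iteration 3: join on id=6 -> dist (id 6, parent_id=1, lvl 3).
Iteration 4: join on id=1 -> alice (id 1, parent_id=NULL, lvl 4).
Iteration 5: parent_id is NULL; no match; recursion stops.
SUM(lvl) = 0 + 1 + 2 + 3 + 4 = 10.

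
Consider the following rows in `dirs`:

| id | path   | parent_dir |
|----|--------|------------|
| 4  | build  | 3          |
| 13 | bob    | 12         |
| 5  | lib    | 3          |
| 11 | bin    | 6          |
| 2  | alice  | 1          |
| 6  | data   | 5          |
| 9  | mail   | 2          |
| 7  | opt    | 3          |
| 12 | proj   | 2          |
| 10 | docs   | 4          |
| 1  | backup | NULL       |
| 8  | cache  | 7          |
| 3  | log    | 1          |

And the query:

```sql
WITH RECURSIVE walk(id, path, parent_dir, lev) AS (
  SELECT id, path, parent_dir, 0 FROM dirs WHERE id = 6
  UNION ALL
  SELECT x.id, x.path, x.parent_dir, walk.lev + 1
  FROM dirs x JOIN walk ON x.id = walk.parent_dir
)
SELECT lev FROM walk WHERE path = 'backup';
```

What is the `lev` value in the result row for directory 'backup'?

3

Base: id=6 (data), parent_dir=5, lev 0.
Iteration 1: join on id=5 -> lib (id 5, parent_dir=3, lev 1).
Iteration 2: join on id=3 -> log (id 3, parent_dir=1, lev 2).
Iteration 3: join on id=1 -> backup (id 1, parent_dir=NULL, lev 3).
Iteration 4: parent_dir is NULL; no match; recursion stops.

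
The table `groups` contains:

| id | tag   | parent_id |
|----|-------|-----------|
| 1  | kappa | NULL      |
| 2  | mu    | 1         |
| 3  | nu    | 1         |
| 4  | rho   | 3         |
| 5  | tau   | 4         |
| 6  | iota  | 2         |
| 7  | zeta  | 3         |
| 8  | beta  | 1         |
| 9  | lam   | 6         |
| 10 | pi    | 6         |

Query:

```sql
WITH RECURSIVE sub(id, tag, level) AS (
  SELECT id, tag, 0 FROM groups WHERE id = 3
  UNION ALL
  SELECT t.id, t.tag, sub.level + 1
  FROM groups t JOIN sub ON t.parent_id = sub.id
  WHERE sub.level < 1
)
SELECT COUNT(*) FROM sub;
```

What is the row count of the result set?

Base: id=3 (nu) at level 0.
Iteration 1: rows with parent_id in {3} -> rho (id 4, level 1), zeta (id 7, level 1).
Iteration 2: level < 1 fails for all current rows; recursion stops.
Total rows emitted: 3.

3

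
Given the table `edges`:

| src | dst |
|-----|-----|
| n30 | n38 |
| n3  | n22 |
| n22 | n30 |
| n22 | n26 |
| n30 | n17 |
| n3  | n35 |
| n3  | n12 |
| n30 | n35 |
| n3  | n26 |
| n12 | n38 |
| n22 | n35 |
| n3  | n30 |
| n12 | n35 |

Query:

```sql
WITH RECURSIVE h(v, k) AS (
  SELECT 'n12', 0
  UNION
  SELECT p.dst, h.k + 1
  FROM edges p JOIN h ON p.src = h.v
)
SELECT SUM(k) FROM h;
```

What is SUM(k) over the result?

2

Base: (n12, k=0).
Iteration 1: edges from {n12} -> (n35, k=1), (n38, k=1).
Iteration 2: no outgoing edges from {n35,n38}; recursion stops.
SUM(k) = 0 + 1 + 1 = 2.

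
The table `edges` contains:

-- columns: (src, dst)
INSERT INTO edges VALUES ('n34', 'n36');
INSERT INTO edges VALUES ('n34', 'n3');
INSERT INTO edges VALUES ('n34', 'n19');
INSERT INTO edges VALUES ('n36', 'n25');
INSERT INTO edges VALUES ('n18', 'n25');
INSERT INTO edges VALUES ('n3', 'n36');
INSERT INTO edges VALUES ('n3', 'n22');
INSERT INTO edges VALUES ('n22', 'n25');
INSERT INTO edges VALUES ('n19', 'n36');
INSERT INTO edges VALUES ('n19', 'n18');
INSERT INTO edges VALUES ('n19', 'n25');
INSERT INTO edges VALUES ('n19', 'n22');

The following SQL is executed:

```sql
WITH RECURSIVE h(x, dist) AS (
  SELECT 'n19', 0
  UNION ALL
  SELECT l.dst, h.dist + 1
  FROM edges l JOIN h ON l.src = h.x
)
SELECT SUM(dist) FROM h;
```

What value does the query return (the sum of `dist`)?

10

Base: (n19, dist=0).
Iteration 1: edges from {n19} -> (n18, dist=1), (n22, dist=1), (n25, dist=1), (n36, dist=1).
Iteration 2: edges from {n18,n22,n25,n36} -> (n25, dist=2) x3. [UNION ALL keeps all 3 new rows, including repeats]
Iteration 3: no outgoing edges from {n25}; recursion stops.
SUM(dist) = 0 + 1 + 1 + 1 + 1 + 2 + 2 + 2 = 10.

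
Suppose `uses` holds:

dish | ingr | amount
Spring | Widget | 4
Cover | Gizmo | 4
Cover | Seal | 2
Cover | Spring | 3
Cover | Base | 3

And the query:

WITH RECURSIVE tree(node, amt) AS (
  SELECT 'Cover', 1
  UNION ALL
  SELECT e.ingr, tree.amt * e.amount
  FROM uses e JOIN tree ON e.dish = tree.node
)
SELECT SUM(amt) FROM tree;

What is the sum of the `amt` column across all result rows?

Base: (Cover, amt=1).
Iteration 1: components of {Cover} -> Base = 1*3 = 3, Gizmo = 1*4 = 4, Seal = 1*2 = 2, Spring = 1*3 = 3.
Iteration 2: components of {Base,Gizmo,Seal,Spring} -> Widget = 3*4 = 12.
Iteration 3: no further components; recursion stops.
SUM(amt) = 1 + 4 + 3 + 2 + 3 + 12 = 25.

25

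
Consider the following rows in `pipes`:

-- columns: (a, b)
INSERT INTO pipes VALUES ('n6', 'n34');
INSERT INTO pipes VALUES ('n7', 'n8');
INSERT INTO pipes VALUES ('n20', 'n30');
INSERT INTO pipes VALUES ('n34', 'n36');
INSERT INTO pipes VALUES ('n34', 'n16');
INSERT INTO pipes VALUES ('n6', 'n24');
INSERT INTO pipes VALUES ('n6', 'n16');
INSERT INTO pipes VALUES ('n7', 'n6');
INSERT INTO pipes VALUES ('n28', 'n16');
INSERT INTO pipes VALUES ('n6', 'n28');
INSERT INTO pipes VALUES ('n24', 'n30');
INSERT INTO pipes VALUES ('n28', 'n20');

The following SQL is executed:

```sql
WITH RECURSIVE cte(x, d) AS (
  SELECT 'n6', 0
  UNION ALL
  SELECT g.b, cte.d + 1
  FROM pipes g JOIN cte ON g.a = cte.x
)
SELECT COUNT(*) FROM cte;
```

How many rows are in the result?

Base: (n6, d=0).
Iteration 1: edges from {n6} -> (n16, d=1), (n24, d=1), (n28, d=1), (n34, d=1).
Iteration 2: edges from {n16,n24,n28,n34} -> (n16, d=2) x2, (n20, d=2), (n30, d=2), (n36, d=2). [UNION ALL keeps all 5 new rows, including repeats]
Iteration 3: edges from {n16,n20,n30,n36} -> (n30, d=3).
Iteration 4: no outgoing edges from {n30}; recursion stops.
Total rows emitted: 11.

11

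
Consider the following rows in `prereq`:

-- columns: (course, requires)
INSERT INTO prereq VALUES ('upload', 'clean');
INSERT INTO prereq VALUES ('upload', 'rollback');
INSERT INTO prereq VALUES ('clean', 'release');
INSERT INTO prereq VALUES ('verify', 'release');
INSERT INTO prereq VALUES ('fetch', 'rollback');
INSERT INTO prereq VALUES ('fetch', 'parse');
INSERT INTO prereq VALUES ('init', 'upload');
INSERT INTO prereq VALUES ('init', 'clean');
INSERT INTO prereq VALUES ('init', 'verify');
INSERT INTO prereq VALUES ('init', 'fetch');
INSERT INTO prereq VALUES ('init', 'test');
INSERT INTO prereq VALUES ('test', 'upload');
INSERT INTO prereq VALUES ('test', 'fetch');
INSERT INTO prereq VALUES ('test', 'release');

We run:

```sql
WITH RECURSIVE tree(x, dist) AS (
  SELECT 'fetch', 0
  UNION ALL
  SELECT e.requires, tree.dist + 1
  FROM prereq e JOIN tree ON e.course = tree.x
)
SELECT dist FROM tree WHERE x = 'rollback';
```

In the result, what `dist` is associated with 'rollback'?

1

Base: (fetch, dist=0).
Iteration 1: edges from {fetch} -> (parse, dist=1), (rollback, dist=1).
Iteration 2: no outgoing edges from {parse,rollback}; recursion stops.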